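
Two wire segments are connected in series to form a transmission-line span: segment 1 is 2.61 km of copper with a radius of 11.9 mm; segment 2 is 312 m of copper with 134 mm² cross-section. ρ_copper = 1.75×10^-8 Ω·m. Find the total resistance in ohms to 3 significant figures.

Segment 1: A = πr² = π(1.1900e-02 m)² = 4.449e-04 m²
R₁ = ρL/A = (1.75×10^-8)(2610)/(4.449e-04) = 0.1027 Ω
Segment 2: A = 134 mm² = 1.340e-04 m²
R₂ = (1.75×10^-8)(312)/(1.340e-04) = 0.04075 Ω
R = R₁ + R₂ = 0.143 Ω

0.143 Ω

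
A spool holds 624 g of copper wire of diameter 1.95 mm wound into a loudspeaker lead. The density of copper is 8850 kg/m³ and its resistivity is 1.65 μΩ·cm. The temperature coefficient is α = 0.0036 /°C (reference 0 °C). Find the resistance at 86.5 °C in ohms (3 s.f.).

0.171 Ω

ρ = 1.65 μΩ·cm = 1.65×10^-8 Ω·m
A = π(d/2)² = π(9.7500e-04 m)² = 2.9865e-06 m²
L = m/(density·A) = 0.624/(8850×2.9865e-06) = 23.61 m
R = ρL/A = (1.65×10^-8)(23.61)/(2.9865e-06) = 0.1304 Ω
R(86.5 °C) = 0.1304 × (1 + 0.0036×86.5) = 0.171 Ω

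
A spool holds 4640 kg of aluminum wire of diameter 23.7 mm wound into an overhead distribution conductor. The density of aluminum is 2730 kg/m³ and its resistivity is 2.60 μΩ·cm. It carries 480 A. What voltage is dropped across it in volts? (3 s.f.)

109 V

ρ = 2.60 μΩ·cm = 2.60×10^-8 Ω·m
A = π(d/2)² = π(1.1850e-02 m)² = 4.4115e-04 m²
L = m/(density·A) = 4640/(2730×4.4115e-04) = 3853 m
R = ρL/A = (2.60×10^-8)(3853)/(4.4115e-04) = 0.2271 Ω
V = IR = 480 × 0.2271 = 109 V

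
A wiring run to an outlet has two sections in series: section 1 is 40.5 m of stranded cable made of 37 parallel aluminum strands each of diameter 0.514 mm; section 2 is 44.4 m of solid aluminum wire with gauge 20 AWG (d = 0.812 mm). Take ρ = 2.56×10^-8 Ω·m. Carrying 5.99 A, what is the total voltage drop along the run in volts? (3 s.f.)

Section 1: A_strand = π(2.5700e-04)² = 2.075e-07 m²; R₁ = ρL/(N·A_s) = (2.56×10^-8)(40.5)/(37×2.075e-07) = 0.135 Ω
Section 2: A = π(0.812/2 mm)² = π(4.0600e-04 m)² = 5.178e-07 m²
R₂ = (2.56×10^-8)(44.4)/(5.178e-07) = 2.195 Ω
R = R₁ + R₂ = 2.33 Ω
V = IR = 5.99 × 2.33 = 14.0 V

14.0 V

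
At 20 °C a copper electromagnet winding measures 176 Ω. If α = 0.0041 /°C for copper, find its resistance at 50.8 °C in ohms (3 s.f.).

198 Ω

ΔT = 50.8 − 20 = 30.8 °C
R = R₀(1 + αΔT) = 176 × (1 + 0.0041×30.8) = 176 × 1.126 = 198 Ω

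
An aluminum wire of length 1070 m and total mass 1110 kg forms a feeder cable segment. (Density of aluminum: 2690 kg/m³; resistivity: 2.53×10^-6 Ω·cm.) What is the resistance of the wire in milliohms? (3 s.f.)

70.2 mΩ

ρ = 2.53×10^-6 Ω·cm = 2.53×10^-8 Ω·m
A = m/(density·L) = 1110/(2690×1070) = 3.8564e-04 m²
R = ρL/A = (2.53×10^-8)(1070)/(3.8564e-04) = 70.2 mΩ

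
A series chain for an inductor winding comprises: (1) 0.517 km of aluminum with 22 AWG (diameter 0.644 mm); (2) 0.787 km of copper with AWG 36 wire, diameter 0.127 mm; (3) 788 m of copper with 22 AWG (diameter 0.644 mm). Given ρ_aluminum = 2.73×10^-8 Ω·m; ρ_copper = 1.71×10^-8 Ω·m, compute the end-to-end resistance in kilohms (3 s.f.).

1.15 kΩ

Seg 1: A = π(0.644/2 mm)² = π(3.2200e-04 m)² = 3.257e-07 m²
R_1 = (2.73×10^-8)(517)/(3.257e-07) = 43.33 Ω
Seg 2: A = π(0.127/2 mm)² = π(6.3500e-05 m)² = 1.267e-08 m²
R_2 = (1.71×10^-8)(787)/(1.267e-08) = 1062 Ω
Seg 3: A = π(0.644/2 mm)² = π(3.2200e-04 m)² = 3.257e-07 m²
R_3 = (1.71×10^-8)(788)/(3.257e-07) = 41.37 Ω
R_total = R_1 + R_2 + R_3 = 1.15 kΩ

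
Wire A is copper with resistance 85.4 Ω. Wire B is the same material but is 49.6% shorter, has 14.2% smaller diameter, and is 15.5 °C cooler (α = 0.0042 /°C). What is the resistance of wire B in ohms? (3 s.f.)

54.7 Ω

R ∝ ρL/d² with ρ ∝ (1+αΔT), so R_B/R_A = (1 − 49.6/100) × (1 − 14.2/100)⁻² × (1 − 0.0042×15.5)
= 0.504 × 1.358 × 0.9349 = 0.6401
R_B = 0.6401 × 85.4 = 54.7 Ω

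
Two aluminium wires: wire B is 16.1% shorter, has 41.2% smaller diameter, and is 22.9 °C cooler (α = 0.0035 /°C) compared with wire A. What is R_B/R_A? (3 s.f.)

R ∝ ρL/d² with ρ ∝ (1+αΔT), so R_B/R_A = (1 − 16.1/100) × (1 − 41.2/100)⁻² × (1 − 0.0035×22.9)
= 0.839 × 2.892 × 0.9198 = 2.23

2.23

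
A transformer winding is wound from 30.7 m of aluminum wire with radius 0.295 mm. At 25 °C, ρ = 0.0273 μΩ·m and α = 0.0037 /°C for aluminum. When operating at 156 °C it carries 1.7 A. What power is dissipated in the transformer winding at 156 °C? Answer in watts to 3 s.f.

13.2 W

ρ = 0.0273 μΩ·m = 2.73×10^-8 Ω·m
A = πr² = π(2.9500e-04 m)² = 2.734e-07 m²
R₍25₎ = ρL/A = (2.73×10^-8)(30.7)/(2.734e-07) = 3.066 Ω
R₍156₎ = R₍25₎(1 + αΔT) = 3.066 × (1 + 0.0037×131) = 4.551 Ω
P = I²R = (1.7)² × 4.551 = 13.2 W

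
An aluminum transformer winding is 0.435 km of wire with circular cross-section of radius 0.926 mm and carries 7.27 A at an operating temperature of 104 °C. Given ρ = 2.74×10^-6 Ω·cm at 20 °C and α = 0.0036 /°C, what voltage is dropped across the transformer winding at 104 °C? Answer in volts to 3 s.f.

41.9 V

ρ = 2.74×10^-6 Ω·cm = 2.74×10^-8 Ω·m
A = πr² = π(9.2600e-04 m)² = 2.694e-06 m²
R₍20₎ = ρL/A = (2.74×10^-8)(435)/(2.694e-06) = 4.425 Ω
R₍104₎ = R₍20₎(1 + αΔT) = 4.425 × (1 + 0.0036×84) = 5.763 Ω
V = IR = 7.27 × 5.763 = 41.9 V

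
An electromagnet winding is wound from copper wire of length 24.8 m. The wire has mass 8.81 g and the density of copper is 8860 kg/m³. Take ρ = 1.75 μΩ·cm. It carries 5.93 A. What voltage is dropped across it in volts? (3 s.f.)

64.2 V

ρ = 1.75 μΩ·cm = 1.75×10^-8 Ω·m
A = m/(density·L) = 0.00881/(8860×24.8) = 4.0095e-08 m²
R = ρL/A = (1.75×10^-8)(24.8)/(4.0095e-08) = 10.82 Ω
V = IR = 5.93 × 10.82 = 64.2 V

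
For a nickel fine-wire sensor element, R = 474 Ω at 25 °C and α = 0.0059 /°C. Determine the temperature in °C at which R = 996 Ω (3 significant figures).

R = R₀(1 + α(T − T₀)) ⇒ T = T₀ + (R/R₀ − 1)/α
T = 25 + (996/474 − 1)/0.0059 = 25 + (1.101)/0.0059 = 212 °C

212 °C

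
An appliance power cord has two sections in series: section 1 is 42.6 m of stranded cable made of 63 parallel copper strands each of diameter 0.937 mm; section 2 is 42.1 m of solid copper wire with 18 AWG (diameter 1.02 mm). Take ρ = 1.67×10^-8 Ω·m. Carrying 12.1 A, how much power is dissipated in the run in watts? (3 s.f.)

128 W

Section 1: A_strand = π(4.6850e-04)² = 6.896e-07 m²; R₁ = ρL/(N·A_s) = (1.67×10^-8)(42.6)/(63×6.896e-07) = 0.01638 Ω
Section 2: A = π(1.02/2 mm)² = π(5.1000e-04 m)² = 8.171e-07 m²
R₂ = (1.67×10^-8)(42.1)/(8.171e-07) = 0.8604 Ω
R = R₁ + R₂ = 0.8768 Ω
P = I²R = (12.1)² × 0.8768 = 128 W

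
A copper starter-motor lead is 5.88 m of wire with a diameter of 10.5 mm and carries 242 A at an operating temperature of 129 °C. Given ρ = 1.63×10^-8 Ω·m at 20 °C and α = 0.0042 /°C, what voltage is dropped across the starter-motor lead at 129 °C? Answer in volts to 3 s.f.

0.390 V

A = π(d/2)² = π(5.2500e-03 m)² = 8.659e-05 m²
R₍20₎ = ρL/A = (1.63×10^-8)(5.88)/(8.659e-05) = 0.001107 Ω
R₍129₎ = R₍20₎(1 + αΔT) = 0.001107 × (1 + 0.0042×109) = 0.001614 Ω
V = IR = 242 × 0.001614 = 0.390 V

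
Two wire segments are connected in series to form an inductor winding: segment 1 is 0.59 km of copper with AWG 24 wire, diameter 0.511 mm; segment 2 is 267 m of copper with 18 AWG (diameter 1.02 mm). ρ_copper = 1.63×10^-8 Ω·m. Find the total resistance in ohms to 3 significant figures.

Segment 1: A = π(0.511/2 mm)² = π(2.5550e-04 m)² = 2.051e-07 m²
R₁ = ρL/A = (1.63×10^-8)(590)/(2.051e-07) = 46.89 Ω
Segment 2: A = π(1.02/2 mm)² = π(5.1000e-04 m)² = 8.171e-07 m²
R₂ = (1.63×10^-8)(267)/(8.171e-07) = 5.326 Ω
R = R₁ + R₂ = 52.2 Ω

52.2 Ω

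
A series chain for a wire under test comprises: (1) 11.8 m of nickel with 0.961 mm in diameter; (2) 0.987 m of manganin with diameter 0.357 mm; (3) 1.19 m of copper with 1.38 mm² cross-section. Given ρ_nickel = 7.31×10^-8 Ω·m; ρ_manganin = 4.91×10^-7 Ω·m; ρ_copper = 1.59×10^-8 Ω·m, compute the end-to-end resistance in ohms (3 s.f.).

Seg 1: A = π(d/2)² = π(4.8050e-04 m)² = 7.253e-07 m²
R_1 = (7.31×10^-8)(11.8)/(7.253e-07) = 1.189 Ω
Seg 2: A = π(d/2)² = π(1.7850e-04 m)² = 1.001e-07 m²
R_2 = (4.91×10^-7)(0.987)/(1.001e-07) = 4.841 Ω
Seg 3: A = 1.38 mm² = 1.380e-06 m²
R_3 = (1.59×10^-8)(1.19)/(1.380e-06) = 0.01371 Ω
R_total = R_1 + R_2 + R_3 = 6.04 Ω

6.04 Ω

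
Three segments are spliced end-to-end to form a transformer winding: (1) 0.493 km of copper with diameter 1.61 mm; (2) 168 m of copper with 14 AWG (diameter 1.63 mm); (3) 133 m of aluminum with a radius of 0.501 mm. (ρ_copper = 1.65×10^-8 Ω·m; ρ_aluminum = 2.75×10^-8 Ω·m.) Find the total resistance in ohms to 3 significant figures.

Seg 1: A = π(d/2)² = π(8.0500e-04 m)² = 2.036e-06 m²
R_1 = (1.65×10^-8)(493)/(2.036e-06) = 3.996 Ω
Seg 2: A = π(1.63/2 mm)² = π(8.1500e-04 m)² = 2.087e-06 m²
R_2 = (1.65×10^-8)(168)/(2.087e-06) = 1.328 Ω
Seg 3: A = πr² = π(5.0100e-04 m)² = 7.885e-07 m²
R_3 = (2.75×10^-8)(133)/(7.885e-07) = 4.638 Ω
R_total = R_1 + R_2 + R_3 = 9.96 Ω

9.96 Ω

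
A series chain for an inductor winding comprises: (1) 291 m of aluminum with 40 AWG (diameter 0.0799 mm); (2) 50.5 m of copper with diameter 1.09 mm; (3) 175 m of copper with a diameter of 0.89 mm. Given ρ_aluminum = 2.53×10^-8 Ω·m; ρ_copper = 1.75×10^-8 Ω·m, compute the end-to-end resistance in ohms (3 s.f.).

1470 Ω

Seg 1: A = π(0.0799/2 mm)² = π(3.9950e-05 m)² = 5.014e-09 m²
R_1 = (2.53×10^-8)(291)/(5.014e-09) = 1468 Ω
Seg 2: A = π(d/2)² = π(5.4500e-04 m)² = 9.331e-07 m²
R_2 = (1.75×10^-8)(50.5)/(9.331e-07) = 0.9471 Ω
Seg 3: A = π(d/2)² = π(4.4500e-04 m)² = 6.221e-07 m²
R_3 = (1.75×10^-8)(175)/(6.221e-07) = 4.923 Ω
R_total = R_1 + R_2 + R_3 = 1470 Ω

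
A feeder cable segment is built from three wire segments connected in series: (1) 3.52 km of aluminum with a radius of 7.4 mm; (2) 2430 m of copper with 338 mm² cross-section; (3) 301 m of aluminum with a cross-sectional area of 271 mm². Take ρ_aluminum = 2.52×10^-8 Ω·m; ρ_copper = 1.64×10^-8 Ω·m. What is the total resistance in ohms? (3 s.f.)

Seg 1: A = πr² = π(7.4000e-03 m)² = 1.720e-04 m²
R_1 = (2.52×10^-8)(3520)/(1.720e-04) = 0.5156 Ω
Seg 2: A = 338 mm² = 3.380e-04 m²
R_2 = (1.64×10^-8)(2430)/(3.380e-04) = 0.1179 Ω
Seg 3: A = 271 mm² = 2.710e-04 m²
R_3 = (2.52×10^-8)(301)/(2.710e-04) = 0.02799 Ω
R_total = R_1 + R_2 + R_3 = 0.662 Ω

0.662 Ω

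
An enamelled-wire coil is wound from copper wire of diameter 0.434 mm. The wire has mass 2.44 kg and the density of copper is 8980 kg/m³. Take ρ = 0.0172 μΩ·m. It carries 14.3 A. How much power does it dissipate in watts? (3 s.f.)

ρ = 0.0172 μΩ·m = 1.72×10^-8 Ω·m
A = π(d/2)² = π(2.1700e-04 m)² = 1.4793e-07 m²
L = m/(density·A) = 2.44/(8980×1.4793e-07) = 1837 m
R = ρL/A = (1.72×10^-8)(1837)/(1.4793e-07) = 213.6 Ω
P = I²R = (14.3)² × 213.6 = 43700 W

43700 W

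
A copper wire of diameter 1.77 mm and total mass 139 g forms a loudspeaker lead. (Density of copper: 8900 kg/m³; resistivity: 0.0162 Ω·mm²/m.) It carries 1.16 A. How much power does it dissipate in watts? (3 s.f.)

0.0562 W

ρ = 0.0162 Ω·mm²/m = 1.62×10^-8 Ω·m
A = π(d/2)² = π(8.8500e-04 m)² = 2.4606e-06 m²
L = m/(density·A) = 0.139/(8900×2.4606e-06) = 6.347 m
R = ρL/A = (1.62×10^-8)(6.347)/(2.4606e-06) = 0.04179 Ω
P = I²R = (1.16)² × 0.04179 = 0.0562 W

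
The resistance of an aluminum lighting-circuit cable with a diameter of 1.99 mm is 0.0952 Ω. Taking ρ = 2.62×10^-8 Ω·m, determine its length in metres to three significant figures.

11.3 m

A = π(d/2)² = π(9.9500e-04 m)² = 3.110e-06 m²
L = RA/ρ = (0.0952)(3.110e-06)/(2.62×10^-8) = 11.3 m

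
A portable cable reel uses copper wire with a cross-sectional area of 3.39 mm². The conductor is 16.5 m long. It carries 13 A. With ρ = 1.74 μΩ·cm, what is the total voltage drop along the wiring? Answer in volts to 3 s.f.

ρ = 1.74 μΩ·cm = 1.74×10^-8 Ω·m
A = 3.39 mm² = 3.390e-06 m²
R = ρL/A = (1.74×10^-8)(16.5)/(3.390e-06) = 0.08469 Ω
V = IR = 13 × 0.08469 = 1.10 V

1.10 V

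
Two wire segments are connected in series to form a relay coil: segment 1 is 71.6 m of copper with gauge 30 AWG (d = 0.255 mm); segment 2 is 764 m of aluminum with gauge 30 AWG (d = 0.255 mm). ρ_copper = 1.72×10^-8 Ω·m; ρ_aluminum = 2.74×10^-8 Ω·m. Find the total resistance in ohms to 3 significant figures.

Segment 1: A = π(0.255/2 mm)² = π(1.2750e-04 m)² = 5.107e-08 m²
R₁ = ρL/A = (1.72×10^-8)(71.6)/(5.107e-08) = 24.11 Ω
R₂ = (2.74×10^-8)(764)/(5.107e-08) = 409.9 Ω
R = R₁ + R₂ = 434 Ω

434 Ω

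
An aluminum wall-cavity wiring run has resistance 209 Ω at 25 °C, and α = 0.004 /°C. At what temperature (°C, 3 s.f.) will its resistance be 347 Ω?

190 °C

R = R₀(1 + α(T − T₀)) ⇒ T = T₀ + (R/R₀ − 1)/α
T = 25 + (347/209 − 1)/0.004 = 25 + (0.6603)/0.004 = 190 °C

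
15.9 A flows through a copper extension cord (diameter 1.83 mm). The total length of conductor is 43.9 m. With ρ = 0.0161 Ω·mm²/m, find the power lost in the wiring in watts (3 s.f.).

67.9 W

ρ = 0.0161 Ω·mm²/m = 1.61×10^-8 Ω·m
A = π(d/2)² = π(9.1500e-04 m)² = 2.630e-06 m²
R = ρL/A = (1.61×10^-8)(43.9)/(2.630e-06) = 0.2687 Ω
P = I²R = (15.9)² × 0.2687 = 67.9 W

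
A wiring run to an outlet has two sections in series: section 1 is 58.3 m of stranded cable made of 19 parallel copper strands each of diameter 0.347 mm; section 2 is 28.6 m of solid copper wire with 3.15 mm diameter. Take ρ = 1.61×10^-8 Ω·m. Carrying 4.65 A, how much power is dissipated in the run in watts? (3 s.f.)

Section 1: A_strand = π(1.7350e-04)² = 9.457e-08 m²; R₁ = ρL/(N·A_s) = (1.61×10^-8)(58.3)/(19×9.457e-08) = 0.5224 Ω
Section 2: A = π(d/2)² = π(1.5750e-03 m)² = 7.793e-06 m²
R₂ = (1.61×10^-8)(28.6)/(7.793e-06) = 0.05909 Ω
R = R₁ + R₂ = 0.5815 Ω
P = I²R = (4.65)² × 0.5815 = 12.6 W

12.6 W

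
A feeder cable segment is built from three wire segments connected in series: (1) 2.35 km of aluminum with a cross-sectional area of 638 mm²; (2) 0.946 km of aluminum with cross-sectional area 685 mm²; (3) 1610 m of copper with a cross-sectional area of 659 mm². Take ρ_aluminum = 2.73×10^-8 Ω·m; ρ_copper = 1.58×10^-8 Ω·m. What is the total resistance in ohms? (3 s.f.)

0.177 Ω

Seg 1: A = 638 mm² = 6.380e-04 m²
R_1 = (2.73×10^-8)(2350)/(6.380e-04) = 0.1006 Ω
Seg 2: A = 685 mm² = 6.850e-04 m²
R_2 = (2.73×10^-8)(946)/(6.850e-04) = 0.0377 Ω
Seg 3: A = 659 mm² = 6.590e-04 m²
R_3 = (1.58×10^-8)(1610)/(6.590e-04) = 0.0386 Ω
R_total = R_1 + R_2 + R_3 = 0.177 Ω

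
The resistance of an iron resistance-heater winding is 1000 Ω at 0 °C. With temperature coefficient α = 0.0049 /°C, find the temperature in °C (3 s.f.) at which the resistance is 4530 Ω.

R = R₀(1 + α(T − T₀)) ⇒ T = T₀ + (R/R₀ − 1)/α
T = 0 + (4530/1000 − 1)/0.0049 = 0 + (3.53)/0.0049 = 720 °C

720 °C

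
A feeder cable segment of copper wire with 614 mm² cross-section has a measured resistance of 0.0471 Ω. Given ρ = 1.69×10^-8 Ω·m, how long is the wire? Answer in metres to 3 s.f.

1710 m

A = 614 mm² = 6.140e-04 m²
L = RA/ρ = (0.0471)(6.140e-04)/(1.69×10^-8) = 1710 m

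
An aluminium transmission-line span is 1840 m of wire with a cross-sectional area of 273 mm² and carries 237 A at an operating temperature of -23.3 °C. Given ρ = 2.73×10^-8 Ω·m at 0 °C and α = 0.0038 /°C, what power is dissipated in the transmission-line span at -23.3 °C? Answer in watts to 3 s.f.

9420 W

A = 273 mm² = 2.730e-04 m²
R₍0₎ = ρL/A = (2.73×10^-8)(1840)/(2.730e-04) = 0.184 Ω
R₍-23.3₎ = R₍0₎(1 + αΔT) = 0.184 × (1 + 0.0038×-23.3) = 0.1677 Ω
P = I²R = (237)² × 0.1677 = 9420 W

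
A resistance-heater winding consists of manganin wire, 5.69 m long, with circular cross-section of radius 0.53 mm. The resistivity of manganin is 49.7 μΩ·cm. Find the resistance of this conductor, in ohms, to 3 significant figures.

ρ = 49.7 μΩ·cm = 4.97×10^-7 Ω·m
A = πr² = π(5.3000e-04 m)² = 8.825e-07 m²
R = ρL/A = (4.97×10^-7)(5.69 m)/(8.825e-07 m²) = 3.20 Ω

3.20 Ω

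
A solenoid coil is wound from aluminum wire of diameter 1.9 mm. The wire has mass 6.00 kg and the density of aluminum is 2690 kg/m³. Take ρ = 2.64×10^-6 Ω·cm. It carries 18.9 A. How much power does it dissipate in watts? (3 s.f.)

2620 W

ρ = 2.64×10^-6 Ω·cm = 2.64×10^-8 Ω·m
A = π(d/2)² = π(9.5000e-04 m)² = 2.8353e-06 m²
L = m/(density·A) = 6/(2690×2.8353e-06) = 786.7 m
R = ρL/A = (2.64×10^-8)(786.7)/(2.8353e-06) = 7.325 Ω
P = I²R = (18.9)² × 7.325 = 2620 W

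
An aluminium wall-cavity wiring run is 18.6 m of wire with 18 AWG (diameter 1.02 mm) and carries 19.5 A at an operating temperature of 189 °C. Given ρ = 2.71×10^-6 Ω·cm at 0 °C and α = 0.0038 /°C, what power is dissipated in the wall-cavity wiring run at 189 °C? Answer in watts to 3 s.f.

403 W

ρ = 2.71×10^-6 Ω·cm = 2.71×10^-8 Ω·m
A = π(1.02/2 mm)² = π(5.1000e-04 m)² = 8.171e-07 m²
R₍0₎ = ρL/A = (2.71×10^-8)(18.6)/(8.171e-07) = 0.6169 Ω
R₍189₎ = R₍0₎(1 + αΔT) = 0.6169 × (1 + 0.0038×189) = 1.06 Ω
P = I²R = (19.5)² × 1.06 = 403 W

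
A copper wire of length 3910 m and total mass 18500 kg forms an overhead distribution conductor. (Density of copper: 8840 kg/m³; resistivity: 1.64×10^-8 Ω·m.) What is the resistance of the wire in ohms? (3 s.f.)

0.120 Ω

A = m/(density·L) = 18500/(8840×3910) = 5.3523e-04 m²
R = ρL/A = (1.64×10^-8)(3910)/(5.3523e-04) = 0.120 Ω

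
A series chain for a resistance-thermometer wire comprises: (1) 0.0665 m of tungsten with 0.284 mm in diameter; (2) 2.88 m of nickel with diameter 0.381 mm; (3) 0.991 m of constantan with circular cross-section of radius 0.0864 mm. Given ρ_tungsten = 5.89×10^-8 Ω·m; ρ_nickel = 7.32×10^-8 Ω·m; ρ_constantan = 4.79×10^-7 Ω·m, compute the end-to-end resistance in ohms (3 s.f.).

22.2 Ω

Seg 1: A = π(d/2)² = π(1.4200e-04 m)² = 6.335e-08 m²
R_1 = (5.89×10^-8)(0.0665)/(6.335e-08) = 0.06183 Ω
Seg 2: A = π(d/2)² = π(1.9050e-04 m)² = 1.140e-07 m²
R_2 = (7.32×10^-8)(2.88)/(1.140e-07) = 1.849 Ω
Seg 3: A = πr² = π(8.6400e-05 m)² = 2.345e-08 m²
R_3 = (4.79×10^-7)(0.991)/(2.345e-08) = 20.24 Ω
R_total = R_1 + R_2 + R_3 = 22.2 Ω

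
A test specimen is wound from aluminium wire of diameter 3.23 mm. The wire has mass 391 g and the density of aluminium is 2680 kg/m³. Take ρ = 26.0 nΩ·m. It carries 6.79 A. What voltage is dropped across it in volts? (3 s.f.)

0.384 V

ρ = 26.0 nΩ·m = 2.60×10^-8 Ω·m
A = π(d/2)² = π(1.6150e-03 m)² = 8.1940e-06 m²
L = m/(density·A) = 0.391/(2680×8.1940e-06) = 17.81 m
R = ρL/A = (2.60×10^-8)(17.81)/(8.1940e-06) = 0.0565 Ω
V = IR = 6.79 × 0.0565 = 0.384 V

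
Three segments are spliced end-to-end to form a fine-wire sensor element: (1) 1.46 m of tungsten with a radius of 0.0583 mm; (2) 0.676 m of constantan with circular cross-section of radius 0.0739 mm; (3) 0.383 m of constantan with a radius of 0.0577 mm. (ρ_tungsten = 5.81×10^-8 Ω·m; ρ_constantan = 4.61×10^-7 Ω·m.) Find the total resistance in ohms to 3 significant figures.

43.0 Ω

Seg 1: A = πr² = π(5.8300e-05 m)² = 1.068e-08 m²
R_1 = (5.81×10^-8)(1.46)/(1.068e-08) = 7.944 Ω
Seg 2: A = πr² = π(7.3900e-05 m)² = 1.716e-08 m²
R_2 = (4.61×10^-7)(0.676)/(1.716e-08) = 18.16 Ω
Seg 3: A = πr² = π(5.7700e-05 m)² = 1.046e-08 m²
R_3 = (4.61×10^-7)(0.383)/(1.046e-08) = 16.88 Ω
R_total = R_1 + R_2 + R_3 = 43.0 Ω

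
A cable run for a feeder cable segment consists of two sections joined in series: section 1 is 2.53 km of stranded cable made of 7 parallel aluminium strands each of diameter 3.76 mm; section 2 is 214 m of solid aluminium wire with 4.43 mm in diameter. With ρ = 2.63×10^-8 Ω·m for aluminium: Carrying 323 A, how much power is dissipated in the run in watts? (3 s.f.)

1.27×10^5 W

Section 1: A_strand = π(1.8800e-03)² = 1.110e-05 m²; R₁ = ρL/(N·A_s) = (2.63×10^-8)(2530)/(7×1.110e-05) = 0.8561 Ω
Section 2: A = π(d/2)² = π(2.2150e-03 m)² = 1.541e-05 m²
R₂ = (2.63×10^-8)(214)/(1.541e-05) = 0.3652 Ω
R = R₁ + R₂ = 1.221 Ω
P = I²R = (323)² × 1.221 = 1.27×10^5 W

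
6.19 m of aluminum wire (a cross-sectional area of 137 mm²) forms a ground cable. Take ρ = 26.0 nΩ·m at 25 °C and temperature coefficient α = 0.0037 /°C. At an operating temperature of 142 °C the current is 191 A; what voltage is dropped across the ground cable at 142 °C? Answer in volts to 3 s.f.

0.322 V

ρ = 26.0 nΩ·m = 2.60×10^-8 Ω·m
A = 137 mm² = 1.370e-04 m²
R₍25₎ = ρL/A = (2.60×10^-8)(6.19)/(1.370e-04) = 0.001175 Ω
R₍142₎ = R₍25₎(1 + αΔT) = 0.001175 × (1 + 0.0037×117) = 0.001683 Ω
V = IR = 191 × 0.001683 = 0.322 V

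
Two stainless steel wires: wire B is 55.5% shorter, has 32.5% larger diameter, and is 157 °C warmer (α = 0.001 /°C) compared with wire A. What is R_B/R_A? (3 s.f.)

0.293

R ∝ ρL/d² with ρ ∝ (1+αΔT), so R_B/R_A = (1 − 55.5/100) × (1 + 32.5/100)⁻² × (1 + 0.001×157)
= 0.445 × 0.5696 × 1.157 = 0.293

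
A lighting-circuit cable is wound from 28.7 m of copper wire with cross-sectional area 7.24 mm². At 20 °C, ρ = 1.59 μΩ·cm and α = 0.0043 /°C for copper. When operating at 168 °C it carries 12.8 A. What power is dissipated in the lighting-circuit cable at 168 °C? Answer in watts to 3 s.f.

ρ = 1.59 μΩ·cm = 1.59×10^-8 Ω·m
A = 7.24 mm² = 7.240e-06 m²
R₍20₎ = ρL/A = (1.59×10^-8)(28.7)/(7.240e-06) = 0.06303 Ω
R₍168₎ = R₍20₎(1 + αΔT) = 0.06303 × (1 + 0.0043×148) = 0.1031 Ω
P = I²R = (12.8)² × 0.1031 = 16.9 W

16.9 W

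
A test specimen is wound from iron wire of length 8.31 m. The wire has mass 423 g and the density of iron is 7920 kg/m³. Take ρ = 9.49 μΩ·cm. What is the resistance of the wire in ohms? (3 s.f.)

0.123 Ω

ρ = 9.49 μΩ·cm = 9.49×10^-8 Ω·m
A = m/(density·L) = 0.423/(7920×8.31) = 6.4271e-06 m²
R = ρL/A = (9.49×10^-8)(8.31)/(6.4271e-06) = 0.123 Ω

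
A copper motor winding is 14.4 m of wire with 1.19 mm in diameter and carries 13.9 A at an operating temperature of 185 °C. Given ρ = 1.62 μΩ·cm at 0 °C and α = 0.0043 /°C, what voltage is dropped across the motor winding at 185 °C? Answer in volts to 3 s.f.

ρ = 1.62 μΩ·cm = 1.62×10^-8 Ω·m
A = π(d/2)² = π(5.9500e-04 m)² = 1.112e-06 m²
R₍0₎ = ρL/A = (1.62×10^-8)(14.4)/(1.112e-06) = 0.2097 Ω
R₍185₎ = R₍0₎(1 + αΔT) = 0.2097 × (1 + 0.0043×185) = 0.3766 Ω
V = IR = 13.9 × 0.3766 = 5.23 V

5.23 V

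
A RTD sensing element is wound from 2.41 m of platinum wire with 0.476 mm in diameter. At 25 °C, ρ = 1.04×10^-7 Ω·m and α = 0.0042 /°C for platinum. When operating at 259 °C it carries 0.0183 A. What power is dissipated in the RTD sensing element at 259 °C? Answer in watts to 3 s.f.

A = π(d/2)² = π(2.3800e-04 m)² = 1.780e-07 m²
R₍25₎ = ρL/A = (1.04×10^-7)(2.41)/(1.780e-07) = 1.408 Ω
R₍259₎ = R₍25₎(1 + αΔT) = 1.408 × (1 + 0.0042×234) = 2.793 Ω
P = I²R = (0.0183)² × 2.793 = 9.35×10^-4 W

9.35×10^-4 W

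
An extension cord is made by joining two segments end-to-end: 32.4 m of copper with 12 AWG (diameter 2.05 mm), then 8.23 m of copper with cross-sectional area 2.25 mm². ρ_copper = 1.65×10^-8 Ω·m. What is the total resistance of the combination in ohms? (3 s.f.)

Segment 1: A = π(2.05/2 mm)² = π(1.0250e-03 m)² = 3.301e-06 m²
R₁ = ρL/A = (1.65×10^-8)(32.4)/(3.301e-06) = 0.162 Ω
Segment 2: A = 2.25 mm² = 2.250e-06 m²
R₂ = (1.65×10^-8)(8.23)/(2.250e-06) = 0.06035 Ω
R = R₁ + R₂ = 0.222 Ω

0.222 Ω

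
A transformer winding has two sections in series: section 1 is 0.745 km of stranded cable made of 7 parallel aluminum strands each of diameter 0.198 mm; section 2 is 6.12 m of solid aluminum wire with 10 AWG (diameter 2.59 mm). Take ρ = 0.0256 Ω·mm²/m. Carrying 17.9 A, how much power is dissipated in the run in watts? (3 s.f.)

28400 W

ρ = 0.0256 Ω·mm²/m = 2.56×10^-8 Ω·m
Section 1: A_strand = π(9.9000e-05)² = 3.079e-08 m²; R₁ = ρL/(N·A_s) = (2.56×10^-8)(745)/(7×3.079e-08) = 88.49 Ω
Section 2: A = π(2.59/2 mm)² = π(1.2950e-03 m)² = 5.269e-06 m²
R₂ = (2.56×10^-8)(6.12)/(5.269e-06) = 0.02974 Ω
R = R₁ + R₂ = 88.52 Ω
P = I²R = (17.9)² × 88.52 = 28400 W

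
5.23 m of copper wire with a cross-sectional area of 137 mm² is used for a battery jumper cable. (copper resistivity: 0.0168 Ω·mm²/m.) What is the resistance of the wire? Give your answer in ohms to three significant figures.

ρ = 0.0168 Ω·mm²/m = 1.68×10^-8 Ω·m
A = 137 mm² = 1.370e-04 m²
R = ρL/A = (1.68×10^-8)(5.23 m)/(1.370e-04 m²) = 6.41×10^-4 Ω

6.41×10^-4 Ω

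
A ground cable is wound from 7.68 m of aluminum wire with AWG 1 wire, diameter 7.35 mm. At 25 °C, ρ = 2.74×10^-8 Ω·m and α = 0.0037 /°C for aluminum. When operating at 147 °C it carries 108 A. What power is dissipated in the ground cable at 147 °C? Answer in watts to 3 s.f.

A = π(7.35/2 mm)² = π(3.6750e-03 m)² = 4.243e-05 m²
R₍25₎ = ρL/A = (2.74×10^-8)(7.68)/(4.243e-05) = 0.00496 Ω
R₍147₎ = R₍25₎(1 + αΔT) = 0.00496 × (1 + 0.0037×122) = 0.007198 Ω
P = I²R = (108)² × 0.007198 = 84.0 W

84.0 W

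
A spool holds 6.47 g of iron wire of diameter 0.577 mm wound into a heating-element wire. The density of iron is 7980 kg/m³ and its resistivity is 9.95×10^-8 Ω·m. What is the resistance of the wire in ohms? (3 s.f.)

A = π(d/2)² = π(2.8850e-04 m)² = 2.6148e-07 m²
L = m/(density·A) = 0.00647/(7980×2.6148e-07) = 3.101 m
R = ρL/A = (9.95×10^-8)(3.101)/(2.6148e-07) = 1.18 Ω

1.18 Ω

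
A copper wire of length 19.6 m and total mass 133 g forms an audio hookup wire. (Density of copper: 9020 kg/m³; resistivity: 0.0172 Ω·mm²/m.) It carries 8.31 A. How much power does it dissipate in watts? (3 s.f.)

ρ = 0.0172 Ω·mm²/m = 1.72×10^-8 Ω·m
A = m/(density·L) = 0.133/(9020×19.6) = 7.5230e-07 m²
R = ρL/A = (1.72×10^-8)(19.6)/(7.5230e-07) = 0.4481 Ω
P = I²R = (8.31)² × 0.4481 = 30.9 W

30.9 W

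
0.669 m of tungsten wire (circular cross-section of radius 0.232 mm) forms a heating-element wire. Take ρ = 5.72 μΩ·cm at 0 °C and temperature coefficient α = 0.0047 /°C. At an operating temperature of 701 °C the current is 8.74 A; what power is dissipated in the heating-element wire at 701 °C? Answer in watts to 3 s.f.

74.2 W

ρ = 5.72 μΩ·cm = 5.72×10^-8 Ω·m
A = πr² = π(2.3200e-04 m)² = 1.691e-07 m²
R₍0₎ = ρL/A = (5.72×10^-8)(0.669)/(1.691e-07) = 0.2263 Ω
R₍701₎ = R₍0₎(1 + αΔT) = 0.2263 × (1 + 0.0047×701) = 0.9719 Ω
P = I²R = (8.74)² × 0.9719 = 74.2 W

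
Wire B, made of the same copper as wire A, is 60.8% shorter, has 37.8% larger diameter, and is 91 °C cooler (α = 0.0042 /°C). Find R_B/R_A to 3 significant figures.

R ∝ ρL/d² with ρ ∝ (1+αΔT), so R_B/R_A = (1 − 60.8/100) × (1 + 37.8/100)⁻² × (1 − 0.0042×91)
= 0.392 × 0.5266 × 0.6178 = 0.128

0.128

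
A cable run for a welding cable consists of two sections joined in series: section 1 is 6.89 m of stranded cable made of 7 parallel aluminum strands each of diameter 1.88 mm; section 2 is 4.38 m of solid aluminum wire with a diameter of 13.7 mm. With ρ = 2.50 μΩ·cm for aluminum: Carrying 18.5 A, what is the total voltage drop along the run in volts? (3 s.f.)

ρ = 2.50 μΩ·cm = 2.50×10^-8 Ω·m
Section 1: A_strand = π(9.4000e-04)² = 2.776e-06 m²; R₁ = ρL/(N·A_s) = (2.50×10^-8)(6.89)/(7×2.776e-06) = 0.008865 Ω
Section 2: A = π(d/2)² = π(6.8500e-03 m)² = 1.474e-04 m²
R₂ = (2.50×10^-8)(4.38)/(1.474e-04) = 7.428×10^-4 Ω
R = R₁ + R₂ = 0.009607 Ω
V = IR = 18.5 × 0.009607 = 0.178 V

0.178 V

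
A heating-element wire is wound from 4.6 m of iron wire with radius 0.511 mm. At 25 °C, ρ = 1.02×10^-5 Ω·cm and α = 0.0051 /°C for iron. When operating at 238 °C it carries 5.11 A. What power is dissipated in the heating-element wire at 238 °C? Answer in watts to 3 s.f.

31.2 W

ρ = 1.02×10^-5 Ω·cm = 1.02×10^-7 Ω·m
A = πr² = π(5.1100e-04 m)² = 8.203e-07 m²
R₍25₎ = ρL/A = (1.02×10^-7)(4.6)/(8.203e-07) = 0.572 Ω
R₍238₎ = R₍25₎(1 + αΔT) = 0.572 × (1 + 0.0051×213) = 1.193 Ω
P = I²R = (5.11)² × 1.193 = 31.2 W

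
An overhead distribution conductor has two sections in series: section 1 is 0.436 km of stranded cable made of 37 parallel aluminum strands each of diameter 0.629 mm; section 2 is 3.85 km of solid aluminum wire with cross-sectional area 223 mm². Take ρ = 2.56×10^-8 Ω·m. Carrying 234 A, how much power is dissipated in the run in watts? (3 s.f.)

77400 W

Section 1: A_strand = π(3.1450e-04)² = 3.107e-07 m²; R₁ = ρL/(N·A_s) = (2.56×10^-8)(436)/(37×3.107e-07) = 0.9708 Ω
Section 2: A = 223 mm² = 2.230e-04 m²
R₂ = (2.56×10^-8)(3850)/(2.230e-04) = 0.442 Ω
R = R₁ + R₂ = 1.413 Ω
P = I²R = (234)² × 1.413 = 77400 W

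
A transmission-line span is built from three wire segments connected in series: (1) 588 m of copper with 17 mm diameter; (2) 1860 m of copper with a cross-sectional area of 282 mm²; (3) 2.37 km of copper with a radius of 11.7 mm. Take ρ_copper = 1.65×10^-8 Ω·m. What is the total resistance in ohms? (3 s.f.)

0.243 Ω

Seg 1: A = π(d/2)² = π(8.5000e-03 m)² = 2.270e-04 m²
R_1 = (1.65×10^-8)(588)/(2.270e-04) = 0.04274 Ω
Seg 2: A = 282 mm² = 2.820e-04 m²
R_2 = (1.65×10^-8)(1860)/(2.820e-04) = 0.1088 Ω
Seg 3: A = πr² = π(1.1700e-02 m)² = 4.301e-04 m²
R_3 = (1.65×10^-8)(2370)/(4.301e-04) = 0.09093 Ω
R_total = R_1 + R_2 + R_3 = 0.243 Ω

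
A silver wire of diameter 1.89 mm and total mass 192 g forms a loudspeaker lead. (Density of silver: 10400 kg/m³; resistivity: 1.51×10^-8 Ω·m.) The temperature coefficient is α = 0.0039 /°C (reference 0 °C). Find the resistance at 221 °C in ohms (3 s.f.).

A = π(d/2)² = π(9.4500e-04 m)² = 2.8055e-06 m²
L = m/(density·A) = 0.192/(10400×2.8055e-06) = 6.58 m
R = ρL/A = (1.51×10^-8)(6.58)/(2.8055e-06) = 0.03542 Ω
R(221 °C) = 0.03542 × (1 + 0.0039×221) = 0.0659 Ω

0.0659 Ω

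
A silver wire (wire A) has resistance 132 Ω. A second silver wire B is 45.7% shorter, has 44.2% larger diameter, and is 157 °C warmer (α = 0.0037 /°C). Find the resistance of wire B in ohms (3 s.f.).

R ∝ ρL/d² with ρ ∝ (1+αΔT), so R_B/R_A = (1 − 45.7/100) × (1 + 44.2/100)⁻² × (1 + 0.0037×157)
= 0.543 × 0.4809 × 1.581 = 0.4128
R_B = 0.4128 × 132 = 54.5 Ω

54.5 Ω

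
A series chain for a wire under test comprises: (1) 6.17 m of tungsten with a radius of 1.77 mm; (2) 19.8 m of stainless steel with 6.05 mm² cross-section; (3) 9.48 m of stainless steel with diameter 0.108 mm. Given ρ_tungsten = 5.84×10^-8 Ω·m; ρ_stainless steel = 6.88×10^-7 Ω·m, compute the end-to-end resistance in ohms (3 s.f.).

Seg 1: A = πr² = π(1.7700e-03 m)² = 9.842e-06 m²
R_1 = (5.84×10^-8)(6.17)/(9.842e-06) = 0.03661 Ω
Seg 2: A = 6.05 mm² = 6.050e-06 m²
R_2 = (6.88×10^-7)(19.8)/(6.050e-06) = 2.252 Ω
Seg 3: A = π(d/2)² = π(5.4000e-05 m)² = 9.161e-09 m²
R_3 = (6.88×10^-7)(9.48)/(9.161e-09) = 712 Ω
R_total = R_1 + R_2 + R_3 = 714 Ω

714 Ω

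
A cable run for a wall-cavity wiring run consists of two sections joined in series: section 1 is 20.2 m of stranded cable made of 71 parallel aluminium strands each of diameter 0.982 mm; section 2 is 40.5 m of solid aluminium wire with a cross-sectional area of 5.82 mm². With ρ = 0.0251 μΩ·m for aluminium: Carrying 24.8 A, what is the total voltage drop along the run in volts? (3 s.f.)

4.57 V

ρ = 0.0251 μΩ·m = 2.51×10^-8 Ω·m
Section 1: A_strand = π(4.9100e-04)² = 7.574e-07 m²; R₁ = ρL/(N·A_s) = (2.51×10^-8)(20.2)/(71×7.574e-07) = 0.009429 Ω
Section 2: A = 5.82 mm² = 5.820e-06 m²
R₂ = (2.51×10^-8)(40.5)/(5.820e-06) = 0.1747 Ω
R = R₁ + R₂ = 0.1841 Ω
V = IR = 24.8 × 0.1841 = 4.57 V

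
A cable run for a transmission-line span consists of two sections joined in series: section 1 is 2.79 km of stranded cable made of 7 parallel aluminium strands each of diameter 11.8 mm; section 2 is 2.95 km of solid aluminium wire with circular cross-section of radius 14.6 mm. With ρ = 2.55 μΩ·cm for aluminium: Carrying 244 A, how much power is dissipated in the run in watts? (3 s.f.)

12200 W

ρ = 2.55 μΩ·cm = 2.55×10^-8 Ω·m
Section 1: A_strand = π(5.9000e-03)² = 1.094e-04 m²; R₁ = ρL/(N·A_s) = (2.55×10^-8)(2790)/(7×1.094e-04) = 0.09294 Ω
Section 2: A = πr² = π(1.4600e-02 m)² = 6.697e-04 m²
R₂ = (2.55×10^-8)(2950)/(6.697e-04) = 0.1123 Ω
R = R₁ + R₂ = 0.2053 Ω
P = I²R = (244)² × 0.2053 = 12200 W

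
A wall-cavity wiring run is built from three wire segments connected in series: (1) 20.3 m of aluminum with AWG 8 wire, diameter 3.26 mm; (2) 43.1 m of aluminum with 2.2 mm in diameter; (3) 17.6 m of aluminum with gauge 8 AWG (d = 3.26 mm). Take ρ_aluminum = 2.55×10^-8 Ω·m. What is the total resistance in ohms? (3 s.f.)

0.405 Ω

Seg 1: A = π(3.26/2 mm)² = π(1.6300e-03 m)² = 8.347e-06 m²
R_1 = (2.55×10^-8)(20.3)/(8.347e-06) = 0.06202 Ω
Seg 2: A = π(d/2)² = π(1.1000e-03 m)² = 3.801e-06 m²
R_2 = (2.55×10^-8)(43.1)/(3.801e-06) = 0.2891 Ω
Seg 3: A = π(3.26/2 mm)² = π(1.6300e-03 m)² = 8.347e-06 m²
R_3 = (2.55×10^-8)(17.6)/(8.347e-06) = 0.05377 Ω
R_total = R_1 + R_2 + R_3 = 0.405 Ω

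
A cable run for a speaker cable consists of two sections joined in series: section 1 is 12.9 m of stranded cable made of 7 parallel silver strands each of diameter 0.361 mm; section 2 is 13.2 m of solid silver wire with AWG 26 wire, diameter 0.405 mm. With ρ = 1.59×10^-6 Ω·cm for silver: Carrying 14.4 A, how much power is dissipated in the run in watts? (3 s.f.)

397 W

ρ = 1.59×10^-6 Ω·cm = 1.59×10^-8 Ω·m
Section 1: A_strand = π(1.8050e-04)² = 1.024e-07 m²; R₁ = ρL/(N·A_s) = (1.59×10^-8)(12.9)/(7×1.024e-07) = 0.2863 Ω
Section 2: A = π(0.405/2 mm)² = π(2.0250e-04 m)² = 1.288e-07 m²
R₂ = (1.59×10^-8)(13.2)/(1.288e-07) = 1.629 Ω
R = R₁ + R₂ = 1.915 Ω
P = I²R = (14.4)² × 1.915 = 397 W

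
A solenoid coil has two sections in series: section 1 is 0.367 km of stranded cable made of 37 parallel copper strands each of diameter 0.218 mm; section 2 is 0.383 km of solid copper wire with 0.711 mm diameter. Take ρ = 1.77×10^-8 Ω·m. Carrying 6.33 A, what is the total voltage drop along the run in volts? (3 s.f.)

138 V

Section 1: A_strand = π(1.0900e-04)² = 3.733e-08 m²; R₁ = ρL/(N·A_s) = (1.77×10^-8)(367)/(37×3.733e-08) = 4.704 Ω
Section 2: A = π(d/2)² = π(3.5550e-04 m)² = 3.970e-07 m²
R₂ = (1.77×10^-8)(383)/(3.970e-07) = 17.07 Ω
R = R₁ + R₂ = 21.78 Ω
V = IR = 6.33 × 21.78 = 138 V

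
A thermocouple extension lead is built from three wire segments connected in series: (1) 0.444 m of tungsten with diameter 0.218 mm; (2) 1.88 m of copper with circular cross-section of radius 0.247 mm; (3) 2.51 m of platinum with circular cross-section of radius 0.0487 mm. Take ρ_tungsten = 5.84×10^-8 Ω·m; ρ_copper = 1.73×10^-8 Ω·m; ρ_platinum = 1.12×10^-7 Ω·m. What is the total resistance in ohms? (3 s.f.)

38.6 Ω

Seg 1: A = π(d/2)² = π(1.0900e-04 m)² = 3.733e-08 m²
R_1 = (5.84×10^-8)(0.444)/(3.733e-08) = 0.6947 Ω
Seg 2: A = πr² = π(2.4700e-04 m)² = 1.917e-07 m²
R_2 = (1.73×10^-8)(1.88)/(1.917e-07) = 0.1697 Ω
Seg 3: A = πr² = π(4.8700e-05 m)² = 7.451e-09 m²
R_3 = (1.12×10^-7)(2.51)/(7.451e-09) = 37.73 Ω
R_total = R_1 + R_2 + R_3 = 38.6 Ω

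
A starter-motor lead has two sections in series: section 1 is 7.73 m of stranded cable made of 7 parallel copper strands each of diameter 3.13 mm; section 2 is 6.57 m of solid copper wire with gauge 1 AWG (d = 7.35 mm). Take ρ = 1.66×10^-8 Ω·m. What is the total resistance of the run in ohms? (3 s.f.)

0.00495 Ω

Section 1: A_strand = π(1.5650e-03)² = 7.694e-06 m²; R₁ = ρL/(N·A_s) = (1.66×10^-8)(7.73)/(7×7.694e-06) = 0.002382 Ω
Section 2: A = π(7.35/2 mm)² = π(3.6750e-03 m)² = 4.243e-05 m²
R₂ = (1.66×10^-8)(6.57)/(4.243e-05) = 0.00257 Ω
R = R₁ + R₂ = 0.00495 Ω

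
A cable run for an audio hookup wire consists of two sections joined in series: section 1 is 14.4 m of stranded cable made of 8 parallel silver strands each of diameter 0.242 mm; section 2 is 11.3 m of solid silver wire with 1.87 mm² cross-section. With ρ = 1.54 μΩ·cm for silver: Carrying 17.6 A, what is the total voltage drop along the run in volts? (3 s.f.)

ρ = 1.54 μΩ·cm = 1.54×10^-8 Ω·m
Section 1: A_strand = π(1.2100e-04)² = 4.600e-08 m²; R₁ = ρL/(N·A_s) = (1.54×10^-8)(14.4)/(8×4.600e-08) = 0.6027 Ω
Section 2: A = 1.87 mm² = 1.870e-06 m²
R₂ = (1.54×10^-8)(11.3)/(1.870e-06) = 0.09306 Ω
R = R₁ + R₂ = 0.6957 Ω
V = IR = 17.6 × 0.6957 = 12.2 V

12.2 V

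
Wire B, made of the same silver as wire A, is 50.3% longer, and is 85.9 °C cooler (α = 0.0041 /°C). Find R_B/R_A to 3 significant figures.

R ∝ ρL/d² with ρ ∝ (1+αΔT), so R_B/R_A = (1 + 50.3/100) × (1 − 0.0041×85.9)
= 1.503 × 0.6478 = 0.974

0.974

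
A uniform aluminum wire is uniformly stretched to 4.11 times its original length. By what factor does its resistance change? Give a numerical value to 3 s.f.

Volume constant ⇒ A' = A/k with k = 4.11. R' = ρ(kL)/(A/k) = k²R.
Factor = 16.9

16.9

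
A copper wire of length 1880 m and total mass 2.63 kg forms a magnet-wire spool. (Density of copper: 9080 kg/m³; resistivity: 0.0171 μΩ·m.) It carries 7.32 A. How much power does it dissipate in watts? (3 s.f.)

ρ = 0.0171 μΩ·m = 1.71×10^-8 Ω·m
A = m/(density·L) = 2.63/(9080×1880) = 1.5407e-07 m²
R = ρL/A = (1.71×10^-8)(1880)/(1.5407e-07) = 208.7 Ω
P = I²R = (7.32)² × 208.7 = 11200 W

11200 W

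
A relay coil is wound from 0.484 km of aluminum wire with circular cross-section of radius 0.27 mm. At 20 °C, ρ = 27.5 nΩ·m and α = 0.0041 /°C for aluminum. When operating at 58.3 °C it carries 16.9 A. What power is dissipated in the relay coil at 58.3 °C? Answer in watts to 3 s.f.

ρ = 27.5 nΩ·m = 2.75×10^-8 Ω·m
A = πr² = π(2.7000e-04 m)² = 2.290e-07 m²
R₍20₎ = ρL/A = (2.75×10^-8)(484)/(2.290e-07) = 58.12 Ω
R₍58.3₎ = R₍20₎(1 + αΔT) = 58.12 × (1 + 0.0041×38.3) = 67.24 Ω
P = I²R = (16.9)² × 67.24 = 19200 W

19200 W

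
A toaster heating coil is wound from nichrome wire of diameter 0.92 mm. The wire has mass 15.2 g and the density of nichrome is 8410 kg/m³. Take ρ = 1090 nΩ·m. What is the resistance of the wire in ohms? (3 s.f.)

4.46 Ω

ρ = 1090 nΩ·m = 1.09×10^-6 Ω·m
A = π(d/2)² = π(4.6000e-04 m)² = 6.6476e-07 m²
L = m/(density·A) = 0.0152/(8410×6.6476e-07) = 2.719 m
R = ρL/A = (1.09×10^-6)(2.719)/(6.6476e-07) = 4.46 Ω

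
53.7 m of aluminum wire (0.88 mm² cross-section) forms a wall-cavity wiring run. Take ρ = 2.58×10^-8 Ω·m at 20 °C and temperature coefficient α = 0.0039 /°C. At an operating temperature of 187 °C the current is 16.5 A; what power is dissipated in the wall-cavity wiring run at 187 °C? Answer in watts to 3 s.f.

708 W

A = 0.88 mm² = 8.800e-07 m²
R₍20₎ = ρL/A = (2.58×10^-8)(53.7)/(8.800e-07) = 1.574 Ω
R₍187₎ = R₍20₎(1 + αΔT) = 1.574 × (1 + 0.0039×167) = 2.6 Ω
P = I²R = (16.5)² × 2.6 = 708 W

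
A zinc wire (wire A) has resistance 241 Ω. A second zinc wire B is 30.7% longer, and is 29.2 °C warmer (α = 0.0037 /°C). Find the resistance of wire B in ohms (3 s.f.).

349 Ω

R ∝ ρL/d² with ρ ∝ (1+αΔT), so R_B/R_A = (1 + 30.7/100) × (1 + 0.0037×29.2)
= 1.307 × 1.108 = 1.448
R_B = 1.448 × 241 = 349 Ω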